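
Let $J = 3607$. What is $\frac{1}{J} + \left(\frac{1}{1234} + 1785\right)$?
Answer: $\frac{7945107671}{4451038} \approx 1785.0$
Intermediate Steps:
$\frac{1}{J} + \left(\frac{1}{1234} + 1785\right) = \frac{1}{3607} + \left(\frac{1}{1234} + 1785\right) = \frac{1}{3607} + \frac{2202691}{1234} = \frac{7945107671}{4451038}$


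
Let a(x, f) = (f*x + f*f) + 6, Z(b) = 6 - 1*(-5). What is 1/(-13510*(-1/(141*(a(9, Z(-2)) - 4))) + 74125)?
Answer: 15651/1160137130 ≈ 1.3491e-5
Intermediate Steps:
Z(b) = 11 (Z(b) = 6 + 5 = 11)
a(x, f) = 6 + f² + f*x (a(x, f) = (f*x + f²) + 6 = (f² + f*x) + 6 = 6 + f² + f*x)
1/(-13510*(-1/(141*(a(9, Z(-2)) - 4))) + 74125) = 1/(-13510*(-1/(141*((6 + 11² + 11*9) - 4))) + 74125) = 1/(-13510*(-1/(141*((6 + 121 + 99) - 4))) + 74125) = 1/(-13510*(-1/(141*(226 - 4))) + 74125) = 1/(-13510/(222*(-141)) + 74125) = 1/(-13510/(-31302) + 74125) = 1/(-13510*(-1/31302) + 74125) = 1/(6755/15651 + 74125) = 1/(1160137130/15651) = 15651/1160137130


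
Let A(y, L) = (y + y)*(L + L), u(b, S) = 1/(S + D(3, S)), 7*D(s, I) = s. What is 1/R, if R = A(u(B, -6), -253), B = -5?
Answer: 39/7084 ≈ 0.0055054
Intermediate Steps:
D(s, I) = s/7
u(b, S) = 1/(3/7 + S) (u(b, S) = 1/(S + (⅐)*3) = 1/(S + 3/7) = 1/(3/7 + S))
A(y, L) = 4*L*y (A(y, L) = (2*y)*(2*L) = 4*L*y)
R = 7084/39 (R = 4*(-253)*(7/(3 + 7*(-6))) = 4*(-253)*(7/(3 - 42)) = 4*(-253)*(7/(-39)) = 4*(-253)*(7*(-1/39)) = 4*(-253)*(-7/39) = 7084/39 ≈ 181.64)
1/R = 1/(7084/39) = 39/7084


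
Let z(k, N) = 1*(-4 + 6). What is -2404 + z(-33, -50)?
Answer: -2402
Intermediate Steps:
z(k, N) = 2 (z(k, N) = 1*2 = 2)
-2404 + z(-33, -50) = -2404 + 2 = -2402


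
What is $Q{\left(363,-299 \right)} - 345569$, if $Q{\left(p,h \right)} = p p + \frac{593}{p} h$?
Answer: $- \frac{77786707}{363} \approx -2.1429 \cdot 10^{5}$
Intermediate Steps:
$Q{\left(p,h \right)} = p^{2} + \frac{593 h}{p}$
$Q{\left(363,-299 \right)} - 345569 = \frac{363^{3} + 593 \left(-299\right)}{363} - 345569 = \frac{47832147 - 177307}{363} - 345569 = \frac{1}{363} \cdot 47654840 - 345569 = \frac{47654840}{363} - 345569 = - \frac{77786707}{363}$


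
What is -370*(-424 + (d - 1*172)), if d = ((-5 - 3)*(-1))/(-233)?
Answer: 51384120/233 ≈ 2.2053e+5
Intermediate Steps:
d = -8/233 (d = -8*(-1)*(-1/233) = 8*(-1/233) = -8/233 ≈ -0.034335)
-370*(-424 + (d - 1*172)) = -370*(-424 + (-8/233 - 1*172)) = -370*(-424 + (-8/233 - 172)) = -370*(-424 - 40084/233) = -370*(-138876/233) = 51384120/233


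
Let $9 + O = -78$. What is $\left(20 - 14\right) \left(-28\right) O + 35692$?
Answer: $50308$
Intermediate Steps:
$O = -87$ ($O = -9 - 78 = -87$)
$\left(20 - 14\right) \left(-28\right) O + 35692 = \left(20 - 14\right) \left(-28\right) \left(-87\right) + 35692 = 6 \left(-28\right) \left(-87\right) + 35692 = \left(-168\right) \left(-87\right) + 35692 = 14616 + 35692 = 50308$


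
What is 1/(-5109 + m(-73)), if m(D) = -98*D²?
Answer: -1/527351 ≈ -1.8963e-6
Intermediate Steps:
1/(-5109 + m(-73)) = 1/(-5109 - 98*(-73)²) = 1/(-5109 - 98*5329) = 1/(-5109 - 522242) = 1/(-527351) = -1/527351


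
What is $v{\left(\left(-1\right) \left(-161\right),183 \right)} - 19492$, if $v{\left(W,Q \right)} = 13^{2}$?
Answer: $-19323$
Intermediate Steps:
$v{\left(W,Q \right)} = 169$
$v{\left(\left(-1\right) \left(-161\right),183 \right)} - 19492 = 169 - 19492 = -19323$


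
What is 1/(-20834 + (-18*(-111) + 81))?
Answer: -1/18755 ≈ -5.3319e-5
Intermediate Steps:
1/(-20834 + (-18*(-111) + 81)) = 1/(-20834 + (1998 + 81)) = 1/(-20834 + 2079) = 1/(-18755) = -1/18755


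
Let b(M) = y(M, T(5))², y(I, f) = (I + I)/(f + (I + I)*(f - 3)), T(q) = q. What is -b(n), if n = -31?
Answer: -3844/14161 ≈ -0.27145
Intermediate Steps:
y(I, f) = 2*I/(f + 2*I*(-3 + f)) (y(I, f) = (2*I)/(f + (2*I)*(-3 + f)) = (2*I)/(f + 2*I*(-3 + f)) = 2*I/(f + 2*I*(-3 + f)))
b(M) = 4*M²/(5 + 4*M)² (b(M) = (2*M/(5 - 6*M + 2*M*5))² = (2*M/(5 - 6*M + 10*M))² = (2*M/(5 + 4*M))² = 4*M²/(5 + 4*M)²)
-b(n) = -4*(-31)²/(5 + 4*(-31))² = -4*961/(5 - 124)² = -4*961/(-119)² = -4*961/14161 = -1*3844/14161 = -3844/14161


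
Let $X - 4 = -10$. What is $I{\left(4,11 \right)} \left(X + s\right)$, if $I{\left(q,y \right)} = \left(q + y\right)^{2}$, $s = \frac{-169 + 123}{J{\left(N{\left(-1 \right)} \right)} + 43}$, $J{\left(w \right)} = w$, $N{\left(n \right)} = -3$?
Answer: $- \frac{6435}{4} \approx -1608.8$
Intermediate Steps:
$X = -6$ ($X = 4 - 10 = -6$)
$s = - \frac{23}{20}$ ($s = \frac{-169 + 123}{-3 + 43} = - \frac{46}{40} = \left(-46\right) \frac{1}{40} = - \frac{23}{20} \approx -1.15$)
$I{\left(4,11 \right)} \left(X + s\right) = \left(4 + 11\right)^{2} \left(-6 - \frac{23}{20}\right) = 15^{2} \left(- \frac{143}{20}\right) = 225 \left(- \frac{143}{20}\right) = - \frac{6435}{4}$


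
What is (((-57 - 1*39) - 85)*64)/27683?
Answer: -11584/27683 ≈ -0.41845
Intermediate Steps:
(((-57 - 1*39) - 85)*64)/27683 = (((-57 - 39) - 85)*64)*(1/27683) = ((-96 - 85)*64)*(1/27683) = -181*64*(1/27683) = -11584*1/27683 = -11584/27683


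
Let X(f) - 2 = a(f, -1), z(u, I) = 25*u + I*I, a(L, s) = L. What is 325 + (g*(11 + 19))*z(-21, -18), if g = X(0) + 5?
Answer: -41885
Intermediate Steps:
z(u, I) = I² + 25*u (z(u, I) = 25*u + I² = I² + 25*u)
X(f) = 2 + f
g = 7 (g = (2 + 0) + 5 = 2 + 5 = 7)
325 + (g*(11 + 19))*z(-21, -18) = 325 + (7*(11 + 19))*((-18)² + 25*(-21)) = 325 + (7*30)*(324 - 525) = 325 + 210*(-201) = 325 - 42210 = -41885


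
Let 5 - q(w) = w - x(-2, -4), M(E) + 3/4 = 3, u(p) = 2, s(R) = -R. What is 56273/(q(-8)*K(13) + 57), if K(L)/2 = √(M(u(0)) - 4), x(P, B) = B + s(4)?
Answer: 3207561/3424 - 281365*I*√7/3424 ≈ 936.79 - 217.41*I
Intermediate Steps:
M(E) = 9/4 (M(E) = -¾ + 3 = 9/4)
x(P, B) = -4 + B (x(P, B) = B - 1*4 = B - 4 = -4 + B)
K(L) = I*√7 (K(L) = 2*√(9/4 - 4) = 2*√(-7/4) = 2*(I*√7/2) = I*√7)
q(w) = -3 - w (q(w) = 5 - (w - (-4 - 4)) = 5 - (w - 1*(-8)) = 5 - (w + 8) = 5 - (8 + w) = 5 + (-8 - w) = -3 - w)
56273/(q(-8)*K(13) + 57) = 56273/((-3 - 1*(-8))*(I*√7) + 57) = 56273/((-3 + 8)*(I*√7) + 57) = 56273/(5*(I*√7) + 57) = 56273/(5*I*√7 + 57) = 56273/(57 + 5*I*√7)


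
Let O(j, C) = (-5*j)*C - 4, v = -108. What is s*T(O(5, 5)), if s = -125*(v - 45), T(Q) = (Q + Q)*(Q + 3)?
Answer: 621715500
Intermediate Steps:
O(j, C) = -4 - 5*C*j (O(j, C) = -5*C*j - 4 = -4 - 5*C*j)
T(Q) = 2*Q*(3 + Q) (T(Q) = (2*Q)*(3 + Q) = 2*Q*(3 + Q))
s = 19125 (s = -125*(-108 - 45) = -125*(-153) = 19125)
s*T(O(5, 5)) = 19125*(2*(-4 - 5*5*5)*(3 + (-4 - 5*5*5))) = 19125*(2*(-4 - 125)*(3 + (-4 - 125))) = 19125*(2*(-129)*(3 - 129)) = 19125*(2*(-129)*(-126)) = 19125*32508 = 621715500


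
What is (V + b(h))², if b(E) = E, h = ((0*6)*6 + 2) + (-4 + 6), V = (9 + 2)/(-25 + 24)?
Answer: 49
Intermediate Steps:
V = -11 (V = 11/(-1) = 11*(-1) = -11)
h = 4 (h = (0*6 + 2) + 2 = (0 + 2) + 2 = 2 + 2 = 4)
(V + b(h))² = (-11 + 4)² = (-7)² = 49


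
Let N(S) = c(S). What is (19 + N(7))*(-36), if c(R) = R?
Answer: -936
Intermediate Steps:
N(S) = S
(19 + N(7))*(-36) = (19 + 7)*(-36) = 26*(-36) = -936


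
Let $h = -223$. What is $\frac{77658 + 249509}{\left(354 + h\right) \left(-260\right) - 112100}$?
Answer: $- \frac{327167}{146160} \approx -2.2384$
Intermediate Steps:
$\frac{77658 + 249509}{\left(354 + h\right) \left(-260\right) - 112100} = \frac{77658 + 249509}{\left(354 - 223\right) \left(-260\right) - 112100} = \frac{327167}{131 \left(-260\right) - 112100} = \frac{327167}{-34060 - 112100} = \frac{327167}{-146160} = 327167 \left(- \frac{1}{146160}\right) = - \frac{327167}{146160}$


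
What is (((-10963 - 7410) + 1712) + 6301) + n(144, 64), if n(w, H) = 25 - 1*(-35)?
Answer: -10300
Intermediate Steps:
n(w, H) = 60 (n(w, H) = 25 + 35 = 60)
(((-10963 - 7410) + 1712) + 6301) + n(144, 64) = (((-10963 - 7410) + 1712) + 6301) + 60 = ((-18373 + 1712) + 6301) + 60 = (-16661 + 6301) + 60 = -10360 + 60 = -10300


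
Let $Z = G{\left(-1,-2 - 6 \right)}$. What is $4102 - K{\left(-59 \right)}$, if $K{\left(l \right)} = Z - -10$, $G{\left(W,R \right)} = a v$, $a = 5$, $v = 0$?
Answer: $4092$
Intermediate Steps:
$G{\left(W,R \right)} = 0$ ($G{\left(W,R \right)} = 5 \cdot 0 = 0$)
$Z = 0$
$K{\left(l \right)} = 10$ ($K{\left(l \right)} = 0 - -10 = 0 + 10 = 10$)
$4102 - K{\left(-59 \right)} = 4102 - 10 = 4092$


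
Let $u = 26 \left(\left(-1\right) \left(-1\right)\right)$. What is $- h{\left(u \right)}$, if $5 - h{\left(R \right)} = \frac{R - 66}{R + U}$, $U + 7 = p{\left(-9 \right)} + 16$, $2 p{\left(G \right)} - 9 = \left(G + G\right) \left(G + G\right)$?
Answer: $- \frac{2095}{403} \approx -5.1985$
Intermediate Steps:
$p{\left(G \right)} = \frac{9}{2} + 2 G^{2}$ ($p{\left(G \right)} = \frac{9}{2} + \frac{\left(G + G\right) \left(G + G\right)}{2} = \frac{9}{2} + \frac{2 G 2 G}{2} = \frac{9}{2} + \frac{4 G^{2}}{2} = \frac{9}{2} + 2 G^{2}$)
$U = \frac{351}{2}$ ($U = -7 + \left(\left(\frac{9}{2} + 2 \left(-9\right)^{2}\right) + 16\right) = -7 + \left(\left(\frac{9}{2} + 2 \cdot 81\right) + 16\right) = -7 + \left(\left(\frac{9}{2} + 162\right) + 16\right) = -7 + \left(\frac{333}{2} + 16\right) = -7 + \frac{365}{2} = \frac{351}{2} \approx 175.5$)
$u = 26$ ($u = 26 \cdot 1 = 26$)
$h{\left(R \right)} = 5 - \frac{-66 + R}{\frac{351}{2} + R}$ ($h{\left(R \right)} = 5 - \frac{R - 66}{R + \frac{351}{2}} = 5 - \frac{-66 + R}{\frac{351}{2} + R}$)
$- h{\left(u \right)} = - \frac{1887 + 8 \cdot 26}{351 + 2 \cdot 26} = - \frac{1887 + 208}{351 + 52} = - \frac{2095}{403}$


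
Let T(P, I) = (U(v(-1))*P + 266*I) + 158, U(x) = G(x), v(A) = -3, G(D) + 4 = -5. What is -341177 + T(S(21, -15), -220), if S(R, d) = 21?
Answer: -399728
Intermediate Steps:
G(D) = -9 (G(D) = -4 - 5 = -9)
U(x) = -9
T(P, I) = 158 - 9*P + 266*I (T(P, I) = (-9*P + 266*I) + 158 = 158 - 9*P + 266*I)
-341177 + T(S(21, -15), -220) = -341177 + (158 - 9*21 + 266*(-220)) = -341177 + (158 - 189 - 58520) = -341177 - 58551 = -399728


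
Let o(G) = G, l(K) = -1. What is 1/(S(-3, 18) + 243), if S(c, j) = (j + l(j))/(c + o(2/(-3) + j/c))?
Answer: 29/6996 ≈ 0.0041452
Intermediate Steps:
S(c, j) = (-1 + j)/(-⅔ + c + j/c) (S(c, j) = (j - 1)/(c + (2/(-3) + j/c)) = (-1 + j)/(c + (2*(-⅓) + j/c)) = (-1 + j)/(c + (-⅔ + j/c)) = (-1 + j)/(-⅔ + c + j/c))
1/(S(-3, 18) + 243) = 1/(3*(-3)*(-1 + 18)/(3*18 - 3*(-2 + 3*(-3))) + 243) = 1/(3*(-3)*17/(54 - 3*(-2 - 9)) + 243) = 1/(3*(-3)*17/(54 - 3*(-11)) + 243) = 1/(3*(-3)*17/(54 + 33) + 243) = 1/(3*(-3)*17/87 + 243) = 1/(3*(-3)*(1/87)*17 + 243) = 1/(-51/29 + 243) = 1/(6996/29) = 29/6996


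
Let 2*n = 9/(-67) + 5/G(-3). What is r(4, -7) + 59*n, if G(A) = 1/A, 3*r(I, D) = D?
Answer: -90208/201 ≈ -448.80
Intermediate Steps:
r(I, D) = D/3
n = -507/67 (n = (9/(-67) + 5/(1/(-3)))/2 = (9*(-1/67) + 5/(-⅓))/2 = (-9/67 + 5*(-3))/2 = (-9/67 - 15)/2 = (½)*(-1014/67) = -507/67 ≈ -7.5672)
r(4, -7) + 59*n = (⅓)*(-7) + 59*(-507/67) = -7/3 - 29913/67 = -90208/201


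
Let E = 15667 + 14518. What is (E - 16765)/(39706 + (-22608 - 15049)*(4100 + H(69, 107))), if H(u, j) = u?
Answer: -13420/156952327 ≈ -8.5504e-5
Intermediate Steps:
E = 30185
(E - 16765)/(39706 + (-22608 - 15049)*(4100 + H(69, 107))) = (30185 - 16765)/(39706 + (-22608 - 15049)*(4100 + 69)) = 13420/(39706 - 37657*4169) = 13420/(39706 - 156992033) = 13420/(-156952327) = 13420*(-1/156952327) = -13420/156952327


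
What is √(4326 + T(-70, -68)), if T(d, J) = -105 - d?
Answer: √4291 ≈ 65.506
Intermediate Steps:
√(4326 + T(-70, -68)) = √(4326 + (-105 - 1*(-70))) = √(4326 + (-105 + 70)) = √(4326 - 35) = √4291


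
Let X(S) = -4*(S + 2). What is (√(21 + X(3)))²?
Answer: 1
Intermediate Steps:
X(S) = -8 - 4*S (X(S) = -4*(2 + S) = -8 - 4*S)
(√(21 + X(3)))² = (√(21 + (-8 - 4*3)))² = (√(21 + (-8 - 12)))² = (√(21 - 20))² = (√1)² = 1² = 1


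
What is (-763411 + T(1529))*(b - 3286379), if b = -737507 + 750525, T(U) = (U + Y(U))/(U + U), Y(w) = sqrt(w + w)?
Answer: 4997836315381/2 - 3273361*sqrt(3058)/3058 ≈ 2.4989e+12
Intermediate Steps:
Y(w) = sqrt(2)*sqrt(w) (Y(w) = sqrt(2*w) = sqrt(2)*sqrt(w))
T(U) = (U + sqrt(2)*sqrt(U))/(2*U) (T(U) = (U + sqrt(2)*sqrt(U))/(U + U) = (U + sqrt(2)*sqrt(U))/((2*U)) = (U + sqrt(2)*sqrt(U))*(1/(2*U)) = (U + sqrt(2)*sqrt(U))/(2*U))
b = 13018
(-763411 + T(1529))*(b - 3286379) = (-763411 + (1/2)*(1529 + sqrt(2)*sqrt(1529))/1529)*(13018 - 3286379) = (-763411 + (1/2)*(1/1529)*(1529 + sqrt(3058)))*(-3273361) = (-763411 + (1/2 + sqrt(3058)/3058))*(-3273361) = (-1526821/2 + sqrt(3058)/3058)*(-3273361) = 4997836315381/2 - 3273361*sqrt(3058)/3058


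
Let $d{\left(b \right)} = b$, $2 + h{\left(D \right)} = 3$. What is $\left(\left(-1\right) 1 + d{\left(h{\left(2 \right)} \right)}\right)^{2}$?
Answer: $0$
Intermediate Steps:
$h{\left(D \right)} = 1$ ($h{\left(D \right)} = -2 + 3 = 1$)
$\left(\left(-1\right) 1 + d{\left(h{\left(2 \right)} \right)}\right)^{2} = \left(\left(-1\right) 1 + 1\right)^{2} = \left(-1 + 1\right)^{2} = 0^{2} = 0$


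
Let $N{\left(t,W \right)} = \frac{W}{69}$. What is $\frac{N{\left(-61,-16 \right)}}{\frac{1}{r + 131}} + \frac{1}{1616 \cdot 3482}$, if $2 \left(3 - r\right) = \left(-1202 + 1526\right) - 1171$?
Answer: $- \frac{50192054971}{388256928} \approx -129.28$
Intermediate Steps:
$r = \frac{853}{2}$ ($r = 3 - \frac{\left(-1202 + 1526\right) - 1171}{2} = 3 - \frac{324 - 1171}{2} = 3 - - \frac{847}{2} = 3 + \frac{847}{2} = \frac{853}{2} \approx 426.5$)
$N{\left(t,W \right)} = \frac{W}{69}$ ($N{\left(t,W \right)} = W \frac{1}{69} = \frac{W}{69}$)
$\frac{N{\left(-61,-16 \right)}}{\frac{1}{r + 131}} + \frac{1}{1616 \cdot 3482} = \frac{\frac{1}{69} \left(-16\right)}{\frac{1}{\frac{853}{2} + 131}} + \frac{1}{1616 \cdot 3482} = - \frac{16}{69 \frac{1}{\frac{1115}{2}}} + \frac{1}{1616} \cdot \frac{1}{3482} = - \frac{16}{69 \cdot \frac{2}{1115}} + \frac{1}{5626912} = \left(- \frac{16}{69}\right) \frac{1115}{2} + \frac{1}{5626912} = - \frac{8920}{69} + \frac{1}{5626912} = - \frac{50192054971}{388256928}$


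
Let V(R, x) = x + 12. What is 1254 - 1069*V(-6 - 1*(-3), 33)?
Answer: -46851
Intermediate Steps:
V(R, x) = 12 + x
1254 - 1069*V(-6 - 1*(-3), 33) = 1254 - 1069*(12 + 33) = 1254 - 1069*45 = 1254 - 48105 = -46851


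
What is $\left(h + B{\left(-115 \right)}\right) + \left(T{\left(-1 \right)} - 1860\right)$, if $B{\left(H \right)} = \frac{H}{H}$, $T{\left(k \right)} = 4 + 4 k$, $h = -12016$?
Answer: $-13875$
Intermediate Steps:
$B{\left(H \right)} = 1$
$\left(h + B{\left(-115 \right)}\right) + \left(T{\left(-1 \right)} - 1860\right) = \left(-12016 + 1\right) + \left(\left(4 + 4 \left(-1\right)\right) - 1860\right) = -12015 + \left(\left(4 - 4\right) - 1860\right) = -12015 + \left(0 - 1860\right) = -12015 - 1860 = -13875$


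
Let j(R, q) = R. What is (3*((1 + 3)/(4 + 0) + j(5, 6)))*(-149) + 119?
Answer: -2563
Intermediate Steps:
(3*((1 + 3)/(4 + 0) + j(5, 6)))*(-149) + 119 = (3*((1 + 3)/(4 + 0) + 5))*(-149) + 119 = (3*(4/4 + 5))*(-149) + 119 = (3*(4*(1/4) + 5))*(-149) + 119 = (3*(1 + 5))*(-149) + 119 = (3*6)*(-149) + 119 = 18*(-149) + 119 = -2682 + 119 = -2563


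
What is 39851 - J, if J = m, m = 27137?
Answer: 12714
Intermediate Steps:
J = 27137
39851 - J = 39851 - 1*27137 = 39851 - 27137 = 12714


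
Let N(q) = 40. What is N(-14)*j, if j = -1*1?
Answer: -40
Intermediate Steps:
j = -1
N(-14)*j = 40*(-1) = -40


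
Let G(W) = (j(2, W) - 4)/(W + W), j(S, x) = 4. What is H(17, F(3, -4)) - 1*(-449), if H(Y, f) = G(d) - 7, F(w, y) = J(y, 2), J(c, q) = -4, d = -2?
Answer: 442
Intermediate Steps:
F(w, y) = -4
G(W) = 0 (G(W) = (4 - 4)/(W + W) = 0/((2*W)) = 0*(1/(2*W)) = 0)
H(Y, f) = -7 (H(Y, f) = 0 - 7 = -7)
H(17, F(3, -4)) - 1*(-449) = -7 - 1*(-449) = -7 + 449 = 442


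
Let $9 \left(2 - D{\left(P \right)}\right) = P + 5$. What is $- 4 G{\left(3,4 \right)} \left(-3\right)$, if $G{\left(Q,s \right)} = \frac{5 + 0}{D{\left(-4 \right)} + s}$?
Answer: $\frac{540}{53} \approx 10.189$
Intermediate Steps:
$D{\left(P \right)} = \frac{13}{9} - \frac{P}{9}$ ($D{\left(P \right)} = 2 - \frac{P + 5}{9} = 2 - \frac{5 + P}{9} = 2 - \left(\frac{5}{9} + \frac{P}{9}\right) = \frac{13}{9} - \frac{P}{9}$)
$G{\left(Q,s \right)} = \frac{5}{\frac{17}{9} + s}$ ($G{\left(Q,s \right)} = \frac{5 + 0}{\left(\frac{13}{9} - - \frac{4}{9}\right) + s} = \frac{5}{\left(\frac{13}{9} + \frac{4}{9}\right) + s} = \frac{5}{\frac{17}{9} + s}$)
$- 4 G{\left(3,4 \right)} \left(-3\right) = - 4 \frac{45}{17 + 9 \cdot 4} \left(-3\right) = - 4 \frac{45}{17 + 36} \left(-3\right) = - 4 \cdot \frac{45}{53} \left(-3\right) = - 4 \cdot 45 \cdot \frac{1}{53} \left(-3\right) = \left(-4\right) \frac{45}{53} \left(-3\right) = \left(- \frac{180}{53}\right) \left(-3\right) = \frac{540}{53}$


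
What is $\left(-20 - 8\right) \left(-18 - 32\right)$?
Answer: $1400$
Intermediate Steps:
$\left(-20 - 8\right) \left(-18 - 32\right) = \left(-20 - 8\right) \left(-50\right) = \left(-28\right) \left(-50\right) = 1400$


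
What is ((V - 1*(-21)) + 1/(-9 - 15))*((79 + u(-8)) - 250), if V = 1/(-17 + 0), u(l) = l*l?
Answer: -912389/408 ≈ -2236.2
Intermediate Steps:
u(l) = l²
V = -1/17 (V = 1/(-17) = -1/17 ≈ -0.058824)
((V - 1*(-21)) + 1/(-9 - 15))*((79 + u(-8)) - 250) = ((-1/17 - 1*(-21)) + 1/(-9 - 15))*((79 + (-8)²) - 250) = ((-1/17 + 21) + 1/(-24))*((79 + 64) - 250) = (356/17 - 1/24)*(143 - 250) = (8527/408)*(-107) = -912389/408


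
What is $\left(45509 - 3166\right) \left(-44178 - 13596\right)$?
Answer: $-2446324482$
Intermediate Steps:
$\left(45509 - 3166\right) \left(-44178 - 13596\right) = 42343 \left(-57774\right) = -2446324482$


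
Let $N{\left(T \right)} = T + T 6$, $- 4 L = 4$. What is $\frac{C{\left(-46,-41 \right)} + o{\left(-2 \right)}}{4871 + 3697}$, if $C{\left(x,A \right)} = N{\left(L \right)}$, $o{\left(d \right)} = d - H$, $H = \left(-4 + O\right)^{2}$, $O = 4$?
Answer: $- \frac{1}{952} \approx -0.0010504$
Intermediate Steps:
$L = -1$ ($L = \left(- \frac{1}{4}\right) 4 = -1$)
$H = 0$ ($H = \left(-4 + 4\right)^{2} = 0^{2} = 0$)
$N{\left(T \right)} = 7 T$ ($N{\left(T \right)} = T + 6 T = 7 T$)
$o{\left(d \right)} = d$ ($o{\left(d \right)} = d - 0 = d + 0 = d$)
$C{\left(x,A \right)} = -7$ ($C{\left(x,A \right)} = 7 \left(-1\right) = -7$)
$\frac{C{\left(-46,-41 \right)} + o{\left(-2 \right)}}{4871 + 3697} = \frac{-7 - 2}{4871 + 3697} = - \frac{9}{8568} = \left(-9\right) \frac{1}{8568} = - \frac{1}{952}$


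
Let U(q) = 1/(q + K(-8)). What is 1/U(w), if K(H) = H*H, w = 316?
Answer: 380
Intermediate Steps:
K(H) = H²
U(q) = 1/(64 + q) (U(q) = 1/(q + (-8)²) = 1/(q + 64) = 1/(64 + q))
1/U(w) = 1/(1/(64 + 316)) = 1/(1/380) = 380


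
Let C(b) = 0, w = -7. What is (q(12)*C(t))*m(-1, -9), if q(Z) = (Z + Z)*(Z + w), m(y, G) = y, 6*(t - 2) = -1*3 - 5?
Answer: 0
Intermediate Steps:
t = 2/3 (t = 2 + (-1*3 - 5)/6 = 2 + (-3 - 5)/6 = 2 + (1/6)*(-8) = 2 - 4/3 = 2/3 ≈ 0.66667)
q(Z) = 2*Z*(-7 + Z) (q(Z) = (Z + Z)*(Z - 7) = (2*Z)*(-7 + Z) = 2*Z*(-7 + Z))
(q(12)*C(t))*m(-1, -9) = ((2*12*(-7 + 12))*0)*(-1) = ((2*12*5)*0)*(-1) = (120*0)*(-1) = 0*(-1) = 0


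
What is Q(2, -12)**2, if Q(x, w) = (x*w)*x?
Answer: 2304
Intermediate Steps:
Q(x, w) = w*x**2 (Q(x, w) = (w*x)*x = w*x**2)
Q(2, -12)**2 = (-12*2**2)**2 = (-12*4)**2 = (-48)**2 = 2304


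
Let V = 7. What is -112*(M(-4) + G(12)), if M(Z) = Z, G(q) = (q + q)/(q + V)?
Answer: 5824/19 ≈ 306.53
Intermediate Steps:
G(q) = 2*q/(7 + q) (G(q) = (q + q)/(q + 7) = (2*q)/(7 + q) = 2*q/(7 + q))
-112*(M(-4) + G(12)) = -112*(-4 + 2*12/(7 + 12)) = -112*(-4 + 2*12/19) = -112*(-4 + 2*12*(1/19)) = -112*(-4 + 24/19) = -112*(-52/19) = 5824/19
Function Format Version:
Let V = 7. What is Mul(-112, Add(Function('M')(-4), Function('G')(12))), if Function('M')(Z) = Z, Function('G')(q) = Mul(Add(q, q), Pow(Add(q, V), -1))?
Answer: Rational(5824, 19) ≈ 306.53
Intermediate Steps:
Function('G')(q) = Mul(2, q, Pow(Add(7, q), -1)) (Function('G')(q) = Mul(Add(q, q), Pow(Add(q, 7), -1)) = Mul(Mul(2, q), Pow(Add(7, q), -1)) = Mul(2, q, Pow(Add(7, q), -1)))
Mul(-112, Add(Function('M')(-4), Function('G')(12))) = Mul(-112, Add(-4, Mul(2, 12, Pow(Add(7, 12), -1)))) = Mul(-112, Add(-4, Mul(2, 12, Pow(19, -1)))) = Mul(-112, Add(-4, Mul(2, 12, Rational(1, 19)))) = Mul(-112, Add(-4, Rational(24, 19))) = Mul(-112, Rational(-52, 19)) = Rational(5824, 19)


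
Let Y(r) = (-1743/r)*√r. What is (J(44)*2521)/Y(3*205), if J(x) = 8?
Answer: -20168*√615/1743 ≈ -286.95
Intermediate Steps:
Y(r) = -1743/√r
(J(44)*2521)/Y(3*205) = (8*2521)/((-1743*√615/615)) = 20168/((-581*√615/205)) = 20168*(-√615/1743) = -20168*√615/1743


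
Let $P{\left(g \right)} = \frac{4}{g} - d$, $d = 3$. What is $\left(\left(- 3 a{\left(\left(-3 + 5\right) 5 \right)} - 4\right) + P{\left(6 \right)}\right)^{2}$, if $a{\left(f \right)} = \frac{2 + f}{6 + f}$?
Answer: $\frac{10609}{144} \approx 73.674$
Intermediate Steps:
$a{\left(f \right)} = \frac{2 + f}{6 + f}$
$P{\left(g \right)} = -3 + \frac{4}{g}$ ($P{\left(g \right)} = \frac{4}{g} - 3 = -3 + \frac{4}{g}$)
$\left(\left(- 3 a{\left(\left(-3 + 5\right) 5 \right)} - 4\right) + P{\left(6 \right)}\right)^{2} = \left(\left(- 3 \frac{2 + \left(-3 + 5\right) 5}{6 + \left(-3 + 5\right) 5} - 4\right) - \left(3 - \frac{4}{6}\right)\right)^{2} = \left(\left(- 3 \frac{2 + 2 \cdot 5}{6 + 2 \cdot 5} - 4\right) + \left(-3 + 4 \cdot \frac{1}{6}\right)\right)^{2} = \left(\left(- 3 \frac{2 + 10}{6 + 10} - 4\right) + \left(-3 + \frac{2}{3}\right)\right)^{2} = \left(\left(- 3 \cdot \frac{1}{16} \cdot 12 - 4\right) - \frac{7}{3}\right)^{2} = \left(\left(\left(-3\right) \frac{3}{4} - 4\right) - \frac{7}{3}\right)^{2} = \left(\left(- \frac{9}{4} - 4\right) - \frac{7}{3}\right)^{2} = \left(- \frac{25}{4} - \frac{7}{3}\right)^{2} = \left(- \frac{103}{12}\right)^{2} = \frac{10609}{144}$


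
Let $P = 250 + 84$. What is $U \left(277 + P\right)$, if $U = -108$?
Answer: $-65988$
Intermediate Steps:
$P = 334$
$U \left(277 + P\right) = - 108 \left(277 + 334\right) = \left(-108\right) 611 = -65988$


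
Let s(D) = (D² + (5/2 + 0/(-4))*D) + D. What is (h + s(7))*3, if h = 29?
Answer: 615/2 ≈ 307.50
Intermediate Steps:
s(D) = D² + 7*D/2 (s(D) = (D² + (5*(½) + 0*(-¼))*D) + D = (D² + (5/2 + 0)*D) + D = (D² + 5*D/2) + D = D² + 7*D/2)
(h + s(7))*3 = (29 + (½)*7*(7 + 2*7))*3 = (29 + (½)*7*(7 + 14))*3 = (29 + (½)*7*21)*3 = (29 + 147/2)*3 = (205/2)*3 = 615/2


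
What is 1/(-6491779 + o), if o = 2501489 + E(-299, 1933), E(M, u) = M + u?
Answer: -1/3988656 ≈ -2.5071e-7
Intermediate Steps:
o = 2503123 (o = 2501489 + (-299 + 1933) = 2501489 + 1634 = 2503123)
1/(-6491779 + o) = 1/(-6491779 + 2503123) = 1/(-3988656) = -1/3988656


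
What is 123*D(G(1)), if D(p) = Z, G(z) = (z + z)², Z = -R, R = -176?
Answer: 21648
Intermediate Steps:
Z = 176 (Z = -1*(-176) = 176)
G(z) = 4*z² (G(z) = (2*z)² = 4*z²)
D(p) = 176
123*D(G(1)) = 123*176 = 21648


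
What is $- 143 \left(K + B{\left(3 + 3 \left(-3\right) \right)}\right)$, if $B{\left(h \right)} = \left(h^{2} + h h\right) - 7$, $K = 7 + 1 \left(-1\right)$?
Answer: $-10153$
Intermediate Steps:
$K = 6$ ($K = 7 - 1 = 6$)
$B{\left(h \right)} = -7 + 2 h^{2}$ ($B{\left(h \right)} = \left(h^{2} + h^{2}\right) - 7 = 2 h^{2} - 7 = -7 + 2 h^{2}$)
$- 143 \left(K + B{\left(3 + 3 \left(-3\right) \right)}\right) = - 143 \left(6 - \left(7 - 2 \left(3 + 3 \left(-3\right)\right)^{2}\right)\right) = - 143 \left(6 - \left(7 - 2 \left(3 - 9\right)^{2}\right)\right) = - 143 \left(6 - \left(7 - 2 \left(-6\right)^{2}\right)\right) = - 143 \left(6 + \left(-7 + 2 \cdot 36\right)\right) = - 143 \left(6 + \left(-7 + 72\right)\right) = - 143 \left(6 + 65\right) = \left(-143\right) 71 = -10153$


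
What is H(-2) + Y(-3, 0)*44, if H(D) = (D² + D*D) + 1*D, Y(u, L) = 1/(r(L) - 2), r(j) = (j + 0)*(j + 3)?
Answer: -16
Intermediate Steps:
r(j) = j*(3 + j)
Y(u, L) = 1/(-2 + L*(3 + L)) (Y(u, L) = 1/(L*(3 + L) - 2) = 1/(-2 + L*(3 + L)))
H(D) = D + 2*D² (H(D) = (D² + D²) + D = 2*D² + D = D + 2*D²)
H(-2) + Y(-3, 0)*44 = -2*(1 + 2*(-2)) + 44/(-2 + 0*(3 + 0)) = -2*(1 - 4) + 44/(-2 + 0*3) = -2*(-3) + 44/(-2 + 0) = 6 + 44/(-2) = 6 - ½*44 = 6 - 22 = -16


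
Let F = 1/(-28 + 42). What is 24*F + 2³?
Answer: 68/7 ≈ 9.7143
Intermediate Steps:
F = 1/14 ≈ 0.071429
24*F + 2³ = 24*(1/14) + 2³ = 12/7 + 8 = 68/7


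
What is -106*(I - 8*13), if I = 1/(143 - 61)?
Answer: 451931/41 ≈ 11023.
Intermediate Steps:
I = 1/82 ≈ 0.012195
-106*(I - 8*13) = -106*(1/82 - 8*13) = -106*(1/82 - 104) = -106*(-8527/82) = 451931/41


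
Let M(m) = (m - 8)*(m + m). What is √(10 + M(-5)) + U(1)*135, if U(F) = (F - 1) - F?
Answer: -135 + 2*√35 ≈ -123.17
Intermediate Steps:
U(F) = -1 (U(F) = (-1 + F) - F = -1)
M(m) = 2*m*(-8 + m) (M(m) = (-8 + m)*(2*m) = 2*m*(-8 + m))
√(10 + M(-5)) + U(1)*135 = √(10 + 2*(-5)*(-8 - 5)) - 1*135 = √(10 + 2*(-5)*(-13)) - 135 = √(10 + 130) - 135 = √140 - 135 = 2*√35 - 135 = -135 + 2*√35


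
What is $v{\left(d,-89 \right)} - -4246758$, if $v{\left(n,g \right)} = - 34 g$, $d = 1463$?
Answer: $4249784$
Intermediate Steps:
$v{\left(d,-89 \right)} - -4246758 = \left(-34\right) \left(-89\right) - -4246758 = 3026 + 4246758 = 4249784$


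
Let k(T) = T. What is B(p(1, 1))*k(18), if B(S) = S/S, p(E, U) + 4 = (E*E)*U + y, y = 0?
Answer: 18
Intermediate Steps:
p(E, U) = -4 + U*E² (p(E, U) = -4 + ((E*E)*U + 0) = -4 + (E²*U + 0) = -4 + (U*E² + 0) = -4 + U*E²)
B(S) = 1
B(p(1, 1))*k(18) = 1*18 = 18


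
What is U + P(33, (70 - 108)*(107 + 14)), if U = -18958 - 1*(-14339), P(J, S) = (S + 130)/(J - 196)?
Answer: -748429/163 ≈ -4591.6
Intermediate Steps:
P(J, S) = (130 + S)/(-196 + J)
U = -4619 (U = -18958 + 14339 = -4619)
U + P(33, (70 - 108)*(107 + 14)) = -4619 + (130 + (70 - 108)*(107 + 14))/(-196 + 33) = -4619 + (130 - 38*121)/(-163) = -4619 - (130 - 4598)/163 = -4619 - 1/163*(-4468) = -4619 + 4468/163 = -748429/163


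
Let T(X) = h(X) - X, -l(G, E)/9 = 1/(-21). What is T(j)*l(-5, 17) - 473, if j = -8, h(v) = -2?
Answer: -3293/7 ≈ -470.43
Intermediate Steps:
l(G, E) = 3/7 (l(G, E) = -9/(-21) = -9*(-1)/21 = -9*(-1/21) = 3/7)
T(X) = -2 - X
T(j)*l(-5, 17) - 473 = (-2 - 1*(-8))*(3/7) - 473 = (-2 + 8)*(3/7) - 473 = 6*(3/7) - 473 = 18/7 - 473 = -3293/7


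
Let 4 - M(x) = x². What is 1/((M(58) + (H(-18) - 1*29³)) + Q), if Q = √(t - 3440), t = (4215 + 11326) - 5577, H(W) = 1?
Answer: -991/27498035 - √1631/384972490 ≈ -3.6144e-5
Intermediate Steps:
M(x) = 4 - x²
t = 9964 (t = 15541 - 5577 = 9964)
Q = 2*√1631 (Q = √(9964 - 3440) = √6524 = 2*√1631 ≈ 80.771)
1/((M(58) + (H(-18) - 1*29³)) + Q) = 1/(((4 - 1*58²) + (1 - 1*29³)) + 2*√1631) = 1/(((4 - 1*3364) + (1 - 1*24389)) + 2*√1631) = 1/(((4 - 3364) + (1 - 24389)) + 2*√1631) = 1/((-3360 - 24388) + 2*√1631) = 1/(-27748 + 2*√1631)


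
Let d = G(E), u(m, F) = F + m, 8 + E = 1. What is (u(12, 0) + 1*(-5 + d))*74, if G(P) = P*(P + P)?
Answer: 7770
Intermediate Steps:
E = -7 (E = -8 + 1 = -7)
G(P) = 2*P**2 (G(P) = P*(2*P) = 2*P**2)
d = 98 (d = 2*(-7)**2 = 2*49 = 98)
(u(12, 0) + 1*(-5 + d))*74 = ((0 + 12) + 1*(-5 + 98))*74 = (12 + 1*93)*74 = (12 + 93)*74 = 105*74 = 7770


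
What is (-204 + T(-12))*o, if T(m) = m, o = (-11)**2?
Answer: -26136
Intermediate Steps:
o = 121
(-204 + T(-12))*o = (-204 - 12)*121 = -216*121 = -26136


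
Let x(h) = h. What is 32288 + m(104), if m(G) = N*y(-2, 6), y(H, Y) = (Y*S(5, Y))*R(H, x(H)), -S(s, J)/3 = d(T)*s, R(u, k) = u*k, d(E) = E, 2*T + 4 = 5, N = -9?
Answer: 33908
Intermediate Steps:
T = ½ (T = -2 + (½)*5 = -2 + 5/2 = ½ ≈ 0.50000)
R(u, k) = k*u
S(s, J) = -3*s/2
y(H, Y) = -15*Y*H²/2 (y(H, Y) = (Y*(-3/2*5))*(H*H) = (Y*(-15/2))*H² = (-15*Y/2)*H² = -15*Y*H²/2)
m(G) = 1620 (m(G) = -(-135)*6*(-2)²/2 = -(-135)*6*4/2 = -9*(-180) = 1620)
32288 + m(104) = 32288 + 1620 = 33908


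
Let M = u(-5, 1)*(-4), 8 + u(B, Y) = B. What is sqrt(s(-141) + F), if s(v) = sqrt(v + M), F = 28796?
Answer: sqrt(28796 + I*sqrt(89)) ≈ 169.69 + 0.028*I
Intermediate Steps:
u(B, Y) = -8 + B
M = 52 (M = (-8 - 5)*(-4) = -13*(-4) = 52)
s(v) = sqrt(52 + v) (s(v) = sqrt(v + 52) = sqrt(52 + v))
sqrt(s(-141) + F) = sqrt(sqrt(52 - 141) + 28796) = sqrt(sqrt(-89) + 28796) = sqrt(I*sqrt(89) + 28796) = sqrt(28796 + I*sqrt(89))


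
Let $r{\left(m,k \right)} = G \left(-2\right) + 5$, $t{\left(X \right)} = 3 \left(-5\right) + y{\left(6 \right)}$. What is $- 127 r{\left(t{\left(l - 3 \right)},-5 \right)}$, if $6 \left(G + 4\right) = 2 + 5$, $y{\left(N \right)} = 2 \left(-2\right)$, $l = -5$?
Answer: $- \frac{4064}{3} \approx -1354.7$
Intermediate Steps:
$y{\left(N \right)} = -4$
$G = - \frac{17}{6}$ ($G = -4 + \frac{2 + 5}{6} = -4 + \frac{1}{6} \cdot 7 = -4 + \frac{7}{6} = - \frac{17}{6} \approx -2.8333$)
$t{\left(X \right)} = -19$ ($t{\left(X \right)} = 3 \left(-5\right) - 4 = -15 - 4 = -19$)
$r{\left(m,k \right)} = \frac{32}{3}$ ($r{\left(m,k \right)} = \left(- \frac{17}{6}\right) \left(-2\right) + 5 = \frac{17}{3} + 5 = \frac{32}{3}$)
$- 127 r{\left(t{\left(l - 3 \right)},-5 \right)} = \left(-127\right) \frac{32}{3} = - \frac{4064}{3}$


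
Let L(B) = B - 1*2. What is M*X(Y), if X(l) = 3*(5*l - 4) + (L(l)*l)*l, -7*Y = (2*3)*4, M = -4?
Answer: 174576/343 ≈ 508.97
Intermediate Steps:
Y = -24/7 (Y = -2*3*4/7 = -6*4/7 = -⅐*24 = -24/7 ≈ -3.4286)
L(B) = -2 + B (L(B) = B - 2 = -2 + B)
X(l) = -12 + 15*l + l²*(-2 + l) (X(l) = 3*(5*l - 4) + ((-2 + l)*l)*l = 3*(-4 + 5*l) + (l*(-2 + l))*l = (-12 + 15*l) + l²*(-2 + l) = -12 + 15*l + l²*(-2 + l))
M*X(Y) = -4*(-12 + 15*(-24/7) + (-24/7)²*(-2 - 24/7)) = -4*(-12 - 360/7 + (576/49)*(-38/7)) = -4*(-12 - 360/7 - 21888/343) = -4*(-43644/343) = 174576/343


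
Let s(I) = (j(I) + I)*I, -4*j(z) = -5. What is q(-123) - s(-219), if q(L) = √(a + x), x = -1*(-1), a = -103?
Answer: -190749/4 + I*√102 ≈ -47687.0 + 10.1*I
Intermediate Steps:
j(z) = 5/4 (j(z) = -¼*(-5) = 5/4)
x = 1
s(I) = I*(5/4 + I) (s(I) = (5/4 + I)*I = I*(5/4 + I))
q(L) = I*√102 (q(L) = √(-103 + 1) = √(-102) = I*√102)
q(-123) - s(-219) = I*√102 - (-219)*(5 + 4*(-219))/4 = I*√102 - (-219)*(5 - 876)/4 = I*√102 - (-219)*(-871)/4 = I*√102 - 1*190749/4 = I*√102 - 190749/4 = -190749/4 + I*√102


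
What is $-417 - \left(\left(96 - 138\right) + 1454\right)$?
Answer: $-1829$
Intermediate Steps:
$-417 - \left(\left(96 - 138\right) + 1454\right) = -417 - \left(-42 + 1454\right) = -417 - 1412 = -1829$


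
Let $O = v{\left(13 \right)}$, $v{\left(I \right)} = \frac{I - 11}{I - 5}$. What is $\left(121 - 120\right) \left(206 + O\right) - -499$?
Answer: $\frac{2821}{4} \approx 705.25$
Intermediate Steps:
$v{\left(I \right)} = \frac{-11 + I}{-5 + I}$ ($v{\left(I \right)} = \frac{-11 + I}{I - 5} = \frac{-11 + I}{-5 + I}$)
$O = \frac{1}{4}$ ($O = \frac{-11 + 13}{-5 + 13} = \frac{1}{8} \cdot 2 = \frac{1}{4} \approx 0.25$)
$\left(121 - 120\right) \left(206 + O\right) - -499 = \left(121 - 120\right) \left(206 + \frac{1}{4}\right) - -499 = 1 \cdot \frac{825}{4} + 499 = \frac{825}{4} + 499 = \frac{2821}{4}$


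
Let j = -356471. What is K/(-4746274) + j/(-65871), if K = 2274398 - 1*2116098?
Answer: 64672371529/12024685179 ≈ 5.3783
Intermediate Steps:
K = 158300 (K = 2274398 - 2116098 = 158300)
K/(-4746274) + j/(-65871) = 158300/(-4746274) - 356471/(-65871) = 158300*(-1/4746274) - 356471*(-1/65871) = -79150/2373137 + 356471/65871 = 64672371529/12024685179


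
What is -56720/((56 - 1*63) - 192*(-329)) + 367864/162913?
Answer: 13994232744/10289747993 ≈ 1.3600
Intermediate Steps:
-56720/((56 - 1*63) - 192*(-329)) + 367864/162913 = -56720/((56 - 63) + 63168) + 367864*(1/162913) = -56720/(-7 + 63168) + 367864/162913 = -56720/63161 + 367864/162913 = 13994232744/10289747993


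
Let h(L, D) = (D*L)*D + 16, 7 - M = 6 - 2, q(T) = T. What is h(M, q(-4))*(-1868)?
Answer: -119552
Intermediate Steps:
M = 3 (M = 7 - (6 - 2) = 7 - 1*4 = 7 - 4 = 3)
h(L, D) = 16 + L*D**2 (h(L, D) = L*D**2 + 16 = 16 + L*D**2)
h(M, q(-4))*(-1868) = (16 + 3*(-4)**2)*(-1868) = (16 + 3*16)*(-1868) = (16 + 48)*(-1868) = 64*(-1868) = -119552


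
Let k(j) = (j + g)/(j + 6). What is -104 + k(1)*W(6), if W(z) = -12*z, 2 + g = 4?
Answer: -944/7 ≈ -134.86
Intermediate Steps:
g = 2 (g = -2 + 4 = 2)
k(j) = (2 + j)/(6 + j) (k(j) = (j + 2)/(j + 6) = (2 + j)/(6 + j))
-104 + k(1)*W(6) = -104 + ((2 + 1)/(6 + 1))*(-12*6) = -104 + (3/7)*(-72) = -104 - 216/7 = -944/7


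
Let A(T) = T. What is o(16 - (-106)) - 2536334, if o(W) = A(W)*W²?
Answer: -720486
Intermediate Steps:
o(W) = W³ (o(W) = W*W² = W³)
o(16 - (-106)) - 2536334 = (16 - (-106))³ - 2536334 = (16 - 1*(-106))³ - 2536334 = (16 + 106)³ - 2536334 = 122³ - 2536334 = 1815848 - 2536334 = -720486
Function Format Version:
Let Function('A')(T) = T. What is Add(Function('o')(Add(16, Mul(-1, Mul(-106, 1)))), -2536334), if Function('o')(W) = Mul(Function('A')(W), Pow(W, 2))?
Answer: -720486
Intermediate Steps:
Function('o')(W) = Pow(W, 3) (Function('o')(W) = Mul(W, Pow(W, 2)) = Pow(W, 3))
Add(Function('o')(Add(16, Mul(-1, Mul(-106, 1)))), -2536334) = Add(Pow(Add(16, Mul(-1, Mul(-106, 1))), 3), -2536334) = Add(Pow(Add(16, Mul(-1, -106)), 3), -2536334) = Add(Pow(Add(16, 106), 3), -2536334) = Add(Pow(122, 3), -2536334) = Add(1815848, -2536334) = -720486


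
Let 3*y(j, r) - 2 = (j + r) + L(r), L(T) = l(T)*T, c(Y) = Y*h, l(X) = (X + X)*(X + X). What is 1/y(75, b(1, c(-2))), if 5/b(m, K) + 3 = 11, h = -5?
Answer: 384/10061 ≈ 0.038167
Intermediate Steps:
l(X) = 4*X² (l(X) = (2*X)*(2*X) = 4*X²)
c(Y) = -5*Y (c(Y) = Y*(-5) = -5*Y)
L(T) = 4*T³ (L(T) = (4*T²)*T = 4*T³)
b(m, K) = 5/8 (b(m, K) = 5/(-3 + 11) = 5/8)
y(j, r) = ⅔ + j/3 + r/3 + 4*r³/3 (y(j, r) = ⅔ + ((j + r) + 4*r³)/3 = ⅔ + (j + r + 4*r³)/3 = ⅔ + (j/3 + r/3 + 4*r³/3) = ⅔ + j/3 + r/3 + 4*r³/3)
1/y(75, b(1, c(-2))) = 1/(⅔ + (⅓)*75 + (⅓)*(5/8) + 4*(5/8)³/3) = 1/(⅔ + 25 + 5/24 + (4/3)*(125/512)) = 1/(⅔ + 25 + 5/24 + 125/384) = 1/(10061/384) = 384/10061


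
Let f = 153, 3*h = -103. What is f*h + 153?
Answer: -5100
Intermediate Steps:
h = -103/3 (h = (1/3)*(-103) = -103/3 ≈ -34.333)
f*h + 153 = 153*(-103/3) + 153 = -5253 + 153 = -5100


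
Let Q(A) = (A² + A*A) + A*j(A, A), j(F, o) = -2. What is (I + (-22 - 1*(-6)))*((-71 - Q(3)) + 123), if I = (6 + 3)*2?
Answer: 80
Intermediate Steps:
I = 18 (I = 9*2 = 18)
Q(A) = -2*A + 2*A² (Q(A) = (A² + A*A) + A*(-2) = (A² + A²) - 2*A = 2*A² - 2*A = -2*A + 2*A²)
(I + (-22 - 1*(-6)))*((-71 - Q(3)) + 123) = (18 + (-22 - 1*(-6)))*((-71 - 2*3*(-1 + 3)) + 123) = (18 + (-22 + 6))*((-71 - 2*3*2) + 123) = (18 - 16)*((-71 - 1*12) + 123) = 2*((-71 - 12) + 123) = 2*(-83 + 123) = 2*40 = 80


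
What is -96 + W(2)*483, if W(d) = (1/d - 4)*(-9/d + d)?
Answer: 16521/4 ≈ 4130.3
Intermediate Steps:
W(d) = (-4 + 1/d)*(d - 9/d)
-96 + W(2)*483 = -96 + (1 - 9/2² - 4*2 + 36/2)*483 = -96 + (1 - 9*¼ - 8 + 36*(½))*483 = -96 + (1 - 9/4 - 8 + 18)*483 = -96 + (35/4)*483 = -96 + 16905/4 = 16521/4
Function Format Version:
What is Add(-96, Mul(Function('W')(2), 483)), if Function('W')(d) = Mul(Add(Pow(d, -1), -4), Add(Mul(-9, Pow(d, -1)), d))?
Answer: Rational(16521, 4) ≈ 4130.3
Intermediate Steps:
Function('W')(d) = Mul(Add(-4, Pow(d, -1)), Add(d, Mul(-9, Pow(d, -1))))
Add(-96, Mul(Function('W')(2), 483)) = Add(-96, Mul(Add(1, Mul(-9, Pow(2, -2)), Mul(-4, 2), Mul(36, Pow(2, -1))), 483)) = Add(-96, Mul(Add(1, Mul(-9, Rational(1, 4)), -8, Mul(36, Rational(1, 2))), 483)) = Add(-96, Mul(Add(1, Rational(-9, 4), -8, 18), 483)) = Add(-96, Mul(Rational(35, 4), 483)) = Add(-96, Rational(16905, 4)) = Rational(16521, 4)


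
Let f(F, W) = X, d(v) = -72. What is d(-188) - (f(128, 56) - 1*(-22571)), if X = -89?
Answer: -22554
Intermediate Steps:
f(F, W) = -89
d(-188) - (f(128, 56) - 1*(-22571)) = -72 - (-89 - 1*(-22571)) = -72 - (-89 + 22571) = -72 - 1*22482 = -72 - 22482 = -22554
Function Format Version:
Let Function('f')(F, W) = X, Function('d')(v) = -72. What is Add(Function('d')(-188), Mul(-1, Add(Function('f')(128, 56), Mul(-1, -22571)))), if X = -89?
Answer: -22554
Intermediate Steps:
Function('f')(F, W) = -89
Add(Function('d')(-188), Mul(-1, Add(Function('f')(128, 56), Mul(-1, -22571)))) = Add(-72, Mul(-1, Add(-89, Mul(-1, -22571)))) = Add(-72, Mul(-1, Add(-89, 22571))) = Add(-72, Mul(-1, 22482)) = Add(-72, -22482) = -22554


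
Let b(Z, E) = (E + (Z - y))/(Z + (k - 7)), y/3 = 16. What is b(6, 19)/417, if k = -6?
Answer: 23/2919 ≈ 0.0078794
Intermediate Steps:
y = 48 (y = 3*16 = 48)
b(Z, E) = (-48 + E + Z)/(-13 + Z) (b(Z, E) = (E + (Z - 1*48))/(Z + (-6 - 7)) = (E + (Z - 48))/(Z - 13) = (E + (-48 + Z))/(-13 + Z) = (-48 + E + Z)/(-13 + Z))
b(6, 19)/417 = ((-48 + 19 + 6)/(-13 + 6))/417 = (-23/(-7))*(1/417) = -⅐*(-23)*(1/417) = (23/7)*(1/417) = 23/2919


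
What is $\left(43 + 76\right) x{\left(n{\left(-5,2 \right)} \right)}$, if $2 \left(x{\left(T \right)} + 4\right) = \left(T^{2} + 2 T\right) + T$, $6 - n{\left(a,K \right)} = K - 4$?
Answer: $4760$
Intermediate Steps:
$n{\left(a,K \right)} = 10 - K$ ($n{\left(a,K \right)} = 6 - \left(K - 4\right) = 6 - \left(-4 + K\right) = 10 - K$)
$x{\left(T \right)} = -4 + \frac{T^{2}}{2} + \frac{3 T}{2}$ ($x{\left(T \right)} = -4 + \frac{\left(T^{2} + 2 T\right) + T}{2} = -4 + \frac{T^{2} + 3 T}{2} = -4 + \left(\frac{T^{2}}{2} + \frac{3 T}{2}\right) = -4 + \frac{T^{2}}{2} + \frac{3 T}{2}$)
$\left(43 + 76\right) x{\left(n{\left(-5,2 \right)} \right)} = \left(43 + 76\right) \left(-4 + \frac{\left(10 - 2\right)^{2}}{2} + \frac{3 \left(10 - 2\right)}{2}\right) = 119 \left(-4 + \frac{\left(10 - 2\right)^{2}}{2} + \frac{3 \left(10 - 2\right)}{2}\right) = 119 \left(-4 + \frac{8^{2}}{2} + \frac{3}{2} \cdot 8\right) = 119 \left(-4 + \frac{1}{2} \cdot 64 + 12\right) = 119 \left(-4 + 32 + 12\right) = 119 \cdot 40 = 4760$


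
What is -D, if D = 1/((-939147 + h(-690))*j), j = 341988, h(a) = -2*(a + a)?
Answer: 1/320233117356 ≈ 3.1227e-12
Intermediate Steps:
h(a) = -4*a
D = -1/320233117356 (D = 1/(-939147 - 4*(-690)*341988) = (1/341988)/(-939147 + 2760) = (1/341988)/(-936387) = -1/936387*1/341988 = -1/320233117356 ≈ -3.1227e-12)
-D = -1*(-1/320233117356) = 1/320233117356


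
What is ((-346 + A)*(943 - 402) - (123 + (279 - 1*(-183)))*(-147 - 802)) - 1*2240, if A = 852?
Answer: 826671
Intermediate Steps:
((-346 + A)*(943 - 402) - (123 + (279 - 1*(-183)))*(-147 - 802)) - 1*2240 = ((-346 + 852)*(943 - 402) - (123 + (279 - 1*(-183)))*(-147 - 802)) - 1*2240 = (506*541 - (123 + (279 + 183))*(-949)) - 2240 = (273746 - (123 + 462)*(-949)) - 2240 = (273746 - 585*(-949)) - 2240 = (273746 - 1*(-555165)) - 2240 = (273746 + 555165) - 2240 = 828911 - 2240 = 826671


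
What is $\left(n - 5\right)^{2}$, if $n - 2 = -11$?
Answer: $196$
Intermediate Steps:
$n = -9$ ($n = 2 - 11 = -9$)
$\left(n - 5\right)^{2} = \left(-9 - 5\right)^{2} = \left(-14\right)^{2} = 196$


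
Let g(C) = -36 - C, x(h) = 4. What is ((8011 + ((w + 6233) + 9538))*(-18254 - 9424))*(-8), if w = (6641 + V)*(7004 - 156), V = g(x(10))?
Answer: 10014438460320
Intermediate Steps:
V = -40 (V = -36 - 1*4 = -36 - 4 = -40)
w = 45203648 (w = (6641 - 40)*(7004 - 156) = 6601*6848 = 45203648)
((8011 + ((w + 6233) + 9538))*(-18254 - 9424))*(-8) = ((8011 + ((45203648 + 6233) + 9538))*(-18254 - 9424))*(-8) = ((8011 + (45209881 + 9538))*(-27678))*(-8) = ((8011 + 45219419)*(-27678))*(-8) = (45227430*(-27678))*(-8) = -1251804807540*(-8) = 10014438460320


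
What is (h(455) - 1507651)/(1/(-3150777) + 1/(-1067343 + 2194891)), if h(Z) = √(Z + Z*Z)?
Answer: -5356159799977994196/2023229 + 7105304609592*√51870/2023229 ≈ -2.6465e+12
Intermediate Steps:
h(Z) = √(Z + Z²)
(h(455) - 1507651)/(1/(-3150777) + 1/(-1067343 + 2194891)) = (√(455*(1 + 455)) - 1507651)/(1/(-3150777) + 1/(-1067343 + 2194891)) = (√(455*456) - 1507651)/(-1/3150777 + 1/1127548) = (√207480 - 1507651)/(-1/3150777 + 1/1127548) = (2*√51870 - 1507651)/(2023229/3552652304796) = (-1507651 + 2*√51870)*(3552652304796/2023229) = -5356159799977994196/2023229 + 7105304609592*√51870/2023229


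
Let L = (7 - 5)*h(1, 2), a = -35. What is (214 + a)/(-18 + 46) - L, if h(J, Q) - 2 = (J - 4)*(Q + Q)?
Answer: 739/28 ≈ 26.393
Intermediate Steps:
h(J, Q) = 2 + 2*Q*(-4 + J) (h(J, Q) = 2 + (J - 4)*(Q + Q) = 2 + (-4 + J)*(2*Q) = 2 + 2*Q*(-4 + J))
L = -20 (L = (7 - 5)*(2 - 8*2 + 2*1*2) = 2*(2 - 16 + 4) = 2*(-10) = -20)
(214 + a)/(-18 + 46) - L = (214 - 35)/(-18 + 46) - 1*(-20) = 179/28 + 20 = 739/28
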